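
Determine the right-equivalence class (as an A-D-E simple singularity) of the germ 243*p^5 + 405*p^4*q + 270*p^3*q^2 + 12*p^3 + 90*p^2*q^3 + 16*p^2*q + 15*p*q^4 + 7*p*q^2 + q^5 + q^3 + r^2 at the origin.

The Hessian of f at 0 has rank 1. Corank 2; j^3 = (2*p + q)^2*(3*p + q) has shape L^2 M (L != M), so D-series; mu = 6 gives D_6.

D6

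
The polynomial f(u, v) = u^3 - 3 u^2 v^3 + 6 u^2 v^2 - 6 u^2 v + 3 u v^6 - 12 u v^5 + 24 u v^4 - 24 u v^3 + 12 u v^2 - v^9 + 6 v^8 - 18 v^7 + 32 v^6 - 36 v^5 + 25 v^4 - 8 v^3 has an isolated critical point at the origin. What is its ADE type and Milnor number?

The Hessian of f at 0 has rank 0. Corank 2; j^3 = (u - 2*v)^3 is a perfect cube, so E-series; the 4-jet and mu = 6 give E_6.

Type E_{6}, Milnor number mu = 6.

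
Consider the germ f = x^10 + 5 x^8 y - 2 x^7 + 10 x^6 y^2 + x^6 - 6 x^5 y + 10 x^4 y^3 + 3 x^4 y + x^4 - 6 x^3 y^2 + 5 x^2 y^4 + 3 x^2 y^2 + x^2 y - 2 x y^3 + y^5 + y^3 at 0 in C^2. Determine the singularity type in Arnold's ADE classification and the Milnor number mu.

The Hessian of f at 0 is [[0, 0], [0, 0]] with rank 0, so corank 2. A Groebner basis of the Jacobian ideal J(f) in C{x,y} is {y^3, x^2 + 3*y^2, x*y}; counting standard monomials gives mu = 4. Corank 2; j^3 = y*(x^2 + y^2) splits into three distinct lines over C (the quadratic factor has nonzero discriminant), so D_4.

Type D_{4}, Milnor number mu = 4.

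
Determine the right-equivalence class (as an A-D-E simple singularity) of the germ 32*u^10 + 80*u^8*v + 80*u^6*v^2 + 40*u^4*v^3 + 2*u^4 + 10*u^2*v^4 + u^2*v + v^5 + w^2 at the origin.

The Hessian of f at 0 has rank 1. Corank 2; j^3 = u^2*v has shape L^2 M (L != M), so D-series; mu = 6 gives D_6.

D_{6}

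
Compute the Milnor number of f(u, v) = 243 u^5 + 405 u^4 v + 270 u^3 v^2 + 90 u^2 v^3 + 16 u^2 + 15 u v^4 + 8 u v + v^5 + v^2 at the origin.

4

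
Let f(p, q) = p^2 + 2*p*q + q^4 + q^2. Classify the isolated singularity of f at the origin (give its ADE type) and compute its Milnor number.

Type A_3, Milnor number mu = 3.

The Hessian of f at 0 has rank 1. Corank 1: A-series; mu = 3 gives A_3.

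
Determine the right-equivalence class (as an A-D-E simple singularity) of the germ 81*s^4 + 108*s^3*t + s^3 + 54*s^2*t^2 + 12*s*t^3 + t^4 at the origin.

E_6

The Hessian of f at 0 is [[0, 0], [0, 0]] with rank 0, so corank 2. A Groebner basis of the Jacobian ideal J(f) in C{s,t} is {t^4, s*t^2 + t^3/9, s^2}; counting standard monomials gives mu = 6. Corank 2; j^3 = s^3 is a perfect cube, so E-series; the 4-jet and mu = 6 give E_6.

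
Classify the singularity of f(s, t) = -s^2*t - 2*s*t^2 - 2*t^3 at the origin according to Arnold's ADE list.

D_{4}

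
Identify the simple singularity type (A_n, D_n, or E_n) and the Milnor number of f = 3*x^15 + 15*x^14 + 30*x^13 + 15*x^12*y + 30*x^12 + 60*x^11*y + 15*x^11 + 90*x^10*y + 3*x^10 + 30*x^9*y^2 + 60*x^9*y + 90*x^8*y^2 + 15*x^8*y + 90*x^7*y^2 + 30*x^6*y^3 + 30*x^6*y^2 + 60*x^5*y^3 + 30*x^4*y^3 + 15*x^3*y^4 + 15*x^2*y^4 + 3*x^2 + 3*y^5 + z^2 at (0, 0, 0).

The Hessian of f at 0 has rank 2. Corank 1: A-series; mu = 4 gives A_4.

Type A4, Milnor number mu = 4.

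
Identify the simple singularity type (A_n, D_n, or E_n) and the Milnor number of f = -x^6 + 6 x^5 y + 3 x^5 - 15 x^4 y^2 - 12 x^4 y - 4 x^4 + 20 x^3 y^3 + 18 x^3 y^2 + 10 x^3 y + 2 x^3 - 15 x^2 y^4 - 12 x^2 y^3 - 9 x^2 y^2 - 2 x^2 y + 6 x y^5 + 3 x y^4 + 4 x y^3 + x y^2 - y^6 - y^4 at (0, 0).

Type D4, Milnor number mu = 4.

The Hessian of f at 0 is [[0, 0], [0, 0]] with rank 0, so corank 2. A Groebner basis of the Jacobian ideal J(f) in C{x,y} is {y^3, x^2 + y^2/2, x*y + y^2/2}; counting standard monomials gives mu = 4. Corank 2; j^3 = x*(2*x^2 - 2*x*y + y^2) splits into three distinct lines over C (the quadratic factor has nonzero discriminant), so D_4.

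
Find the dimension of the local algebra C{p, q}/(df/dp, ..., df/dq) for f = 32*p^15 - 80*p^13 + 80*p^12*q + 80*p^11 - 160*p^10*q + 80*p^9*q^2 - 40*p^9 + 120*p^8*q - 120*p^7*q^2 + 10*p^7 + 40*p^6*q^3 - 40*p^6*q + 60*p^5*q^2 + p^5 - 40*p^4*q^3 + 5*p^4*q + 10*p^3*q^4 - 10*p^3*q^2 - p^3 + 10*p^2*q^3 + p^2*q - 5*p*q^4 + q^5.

The Hessian of f at 0 is [[0, 0], [0, 0]] with rank 0, so corank 2. A Groebner basis of the Jacobian ideal J(f) in C{p,q} is {p*q/5 + q^4, p*q^2, p^2 - p*q}; counting standard monomials gives mu = 6. Corank 2; j^3 = -p^2*(p - q) has shape L^2 M (L != M), so D-series; mu = 6 gives D_6.

6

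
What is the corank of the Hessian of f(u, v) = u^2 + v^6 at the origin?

1

Hessian at 0 has rank 1.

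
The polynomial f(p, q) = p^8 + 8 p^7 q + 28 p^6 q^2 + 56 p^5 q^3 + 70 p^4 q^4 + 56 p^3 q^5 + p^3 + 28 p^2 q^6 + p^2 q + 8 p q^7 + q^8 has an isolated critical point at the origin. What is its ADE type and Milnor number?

Type D9, Milnor number mu = 9.

The Hessian of f at 0 has rank 0. Corank 2; j^3 = p^2*(p + q) has shape L^2 M (L != M), so D-series; mu = 9 gives D_9.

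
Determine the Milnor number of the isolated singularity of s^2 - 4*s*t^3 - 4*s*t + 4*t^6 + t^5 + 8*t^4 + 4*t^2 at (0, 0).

The Hessian of f at 0 has rank 1. Corank 1: A-series; mu = 4 gives A_4.

4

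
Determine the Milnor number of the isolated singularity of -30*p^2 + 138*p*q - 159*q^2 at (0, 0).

1

The Hessian of f at 0 is [[-60, 138], [138, -318]] with rank 2, so corank 0. A Groebner basis of the Jacobian ideal J(f) in C{p,q} is {p, q}; counting standard monomials gives mu = 1. Corank 0: nondegenerate Morse point, so A_1.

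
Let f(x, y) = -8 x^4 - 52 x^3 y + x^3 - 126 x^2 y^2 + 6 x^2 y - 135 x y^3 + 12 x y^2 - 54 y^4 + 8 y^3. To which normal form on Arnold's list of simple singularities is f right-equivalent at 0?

E_7

The Hessian of f at 0 has rank 0. Corank 2; j^3 = (x + 2*y)^3 is a perfect cube, so E-series; the 4-jet and mu = 7 give E_7.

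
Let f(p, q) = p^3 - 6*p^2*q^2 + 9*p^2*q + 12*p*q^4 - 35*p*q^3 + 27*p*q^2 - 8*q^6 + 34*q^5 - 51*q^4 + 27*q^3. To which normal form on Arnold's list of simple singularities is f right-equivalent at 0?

The Hessian of f at 0 is [[0, 0], [0, 0]] with rank 0, so corank 2. A Groebner basis of the Jacobian ideal J(f) in C{p,q} is {-p^2/4 - 3*p*q/2 + q^4 - q^3/12 - 9*q^2/4, p^3 - 57*p^2/4 - 171*p*q/2 + 89*q^3/4 - 513*q^2/4, p^2*q + 37*p^2/12 + 37*p*q/2 - 287*q^3/36 + 111*q^2/4, -p^2/2 + p*q^2 - 3*p*q + 17*q^3/6 - 9*q^2/2}; counting standard monomials gives mu = 7. Corank 2; j^3 = (p + 3*q)^3 is a perfect cube, so E-series; the 4-jet and mu = 7 give E_7.

E_7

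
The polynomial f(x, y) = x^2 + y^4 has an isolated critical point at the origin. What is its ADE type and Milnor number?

Type A_3, Milnor number mu = 3.

The Hessian of f at 0 is [[2, 0], [0, 0]] with rank 1, so corank 1. A Groebner basis of the Jacobian ideal J(f) in C{x,y} is {y^3, x}; counting standard monomials gives mu = 3. Corank 1: A-series; mu = 3 gives A_3.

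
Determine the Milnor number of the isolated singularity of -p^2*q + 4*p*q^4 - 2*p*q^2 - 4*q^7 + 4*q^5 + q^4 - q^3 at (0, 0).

The Hessian of f at 0 has rank 0. Corank 2; j^3 = -q*(p + q)^2 has shape L^2 M (L != M), so D-series; mu = 5 gives D_5.

5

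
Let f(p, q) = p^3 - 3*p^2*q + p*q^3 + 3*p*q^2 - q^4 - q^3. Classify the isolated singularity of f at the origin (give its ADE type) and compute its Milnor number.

Type E7, Milnor number mu = 7.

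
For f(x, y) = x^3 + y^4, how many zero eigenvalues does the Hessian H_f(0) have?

Hessian at 0 has rank 0.

2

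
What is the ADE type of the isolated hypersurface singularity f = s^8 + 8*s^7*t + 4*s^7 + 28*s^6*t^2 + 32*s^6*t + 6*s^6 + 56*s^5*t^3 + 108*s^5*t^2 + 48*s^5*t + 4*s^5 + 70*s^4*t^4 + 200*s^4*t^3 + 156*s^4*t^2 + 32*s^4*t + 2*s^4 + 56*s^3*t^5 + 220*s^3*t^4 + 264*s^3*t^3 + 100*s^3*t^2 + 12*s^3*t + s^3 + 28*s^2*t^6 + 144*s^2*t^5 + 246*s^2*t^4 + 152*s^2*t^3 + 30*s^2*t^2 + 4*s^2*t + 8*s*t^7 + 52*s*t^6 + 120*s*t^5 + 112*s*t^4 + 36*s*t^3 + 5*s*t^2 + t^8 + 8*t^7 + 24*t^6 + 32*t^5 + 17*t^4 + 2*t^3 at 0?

D_5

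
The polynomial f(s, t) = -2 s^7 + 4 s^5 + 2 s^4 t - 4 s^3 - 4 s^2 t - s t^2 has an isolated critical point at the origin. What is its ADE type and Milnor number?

The Hessian of f at 0 is [[0, 0], [0, 0]] with rank 0, so corank 2. A Groebner basis of the Jacobian ideal J(f) in C{s,t} is {24*s^2 + s*t^3 + 16*s*t + 2*t^2, -160*s^2/3 - 112*s*t/3 + t^4 - 16*t^2/3, s^3 - 3*s*t^2/4 - t^3/4, s^2*t + s*t^2 + t^3/4}; counting standard monomials gives mu = 8. Corank 2; j^3 = -s*(2*s + t)^2 has shape L^2 M (L != M), so D-series; mu = 8 gives D_8.

Type D8, Milnor number mu = 8.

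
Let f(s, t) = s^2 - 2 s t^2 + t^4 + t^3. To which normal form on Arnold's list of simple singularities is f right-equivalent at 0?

A_2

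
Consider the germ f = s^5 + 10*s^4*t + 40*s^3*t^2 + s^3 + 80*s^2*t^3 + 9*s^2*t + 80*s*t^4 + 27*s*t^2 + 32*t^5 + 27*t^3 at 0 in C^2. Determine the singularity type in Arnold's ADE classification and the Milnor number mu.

Type E_8, Milnor number mu = 8.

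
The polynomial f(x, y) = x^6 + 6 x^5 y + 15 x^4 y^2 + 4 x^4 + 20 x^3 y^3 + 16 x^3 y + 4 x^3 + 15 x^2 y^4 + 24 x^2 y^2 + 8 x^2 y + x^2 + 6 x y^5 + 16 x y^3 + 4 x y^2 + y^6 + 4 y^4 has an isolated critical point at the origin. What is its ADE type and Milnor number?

Type A5, Milnor number mu = 5.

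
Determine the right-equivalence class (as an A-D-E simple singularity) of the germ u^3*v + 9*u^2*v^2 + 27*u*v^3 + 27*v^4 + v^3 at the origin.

E_7

The Hessian of f at 0 is [[0, 0], [0, 0]] with rank 0, so corank 2. A Groebner basis of the Jacobian ideal J(f) in C{u,v} is {u^3 - 27*u*v^2 + 3*v^2, u^2*v + 6*u*v^2, v^3}; counting standard monomials gives mu = 7. Corank 2; j^3 = v^3 is a perfect cube, so E-series; the 4-jet and mu = 7 give E_7.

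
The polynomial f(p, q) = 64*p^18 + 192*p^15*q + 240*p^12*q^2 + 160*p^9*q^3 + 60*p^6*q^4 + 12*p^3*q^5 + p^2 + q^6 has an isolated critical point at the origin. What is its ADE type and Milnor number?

The Hessian of f at 0 is [[2, 0], [0, 0]] with rank 1, so corank 1. A Groebner basis of the Jacobian ideal J(f) in C{p,q} is {q^5, p}; counting standard monomials gives mu = 5. Corank 1: A-series; mu = 5 gives A_5.

Type A_{5}, Milnor number mu = 5.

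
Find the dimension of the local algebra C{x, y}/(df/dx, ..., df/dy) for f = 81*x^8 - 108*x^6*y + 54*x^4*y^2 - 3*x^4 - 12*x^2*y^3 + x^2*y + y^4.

5

The Hessian of f at 0 has rank 0. Corank 2; j^3 = x^2*y has shape L^2 M (L != M), so D-series; mu = 5 gives D_5.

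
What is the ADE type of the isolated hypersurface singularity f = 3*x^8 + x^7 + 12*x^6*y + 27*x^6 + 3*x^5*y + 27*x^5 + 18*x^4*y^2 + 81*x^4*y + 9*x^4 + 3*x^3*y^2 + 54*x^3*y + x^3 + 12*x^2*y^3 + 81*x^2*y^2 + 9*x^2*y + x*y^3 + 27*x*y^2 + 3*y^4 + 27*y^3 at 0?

E7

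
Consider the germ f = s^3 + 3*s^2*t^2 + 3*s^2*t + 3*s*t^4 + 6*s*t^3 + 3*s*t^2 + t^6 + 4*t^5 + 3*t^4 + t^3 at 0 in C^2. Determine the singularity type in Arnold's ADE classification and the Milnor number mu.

The Hessian of f at 0 has rank 0. Corank 2; j^3 = (s + t)^3 is a perfect cube, so E-series; the 5-jet and mu = 8 give E_8.

Type E_{8}, Milnor number mu = 8.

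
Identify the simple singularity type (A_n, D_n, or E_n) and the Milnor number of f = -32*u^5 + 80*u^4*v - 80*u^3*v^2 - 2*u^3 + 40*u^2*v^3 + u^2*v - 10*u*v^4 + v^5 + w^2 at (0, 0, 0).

The Hessian of f at 0 is [[0, 0, 0], [0, 0, 0], [0, 0, 2]] with rank 1, so corank 2. A Groebner basis of the Jacobian ideal J(f) in C{u,v,w} is {u*v/10 + v^4, u*v^2, u^2 - u*v/2, w}; counting standard monomials gives mu = 6. Corank 2; j^3 = -u^2*(2*u - v) has shape L^2 M (L != M), so D-series; mu = 6 gives D_6.

Type D6, Milnor number mu = 6.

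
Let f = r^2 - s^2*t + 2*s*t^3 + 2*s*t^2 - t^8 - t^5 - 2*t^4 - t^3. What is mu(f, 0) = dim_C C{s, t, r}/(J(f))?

The Hessian of f at 0 has rank 1. Corank 2; j^3 = -t*(s - t)^2 has shape L^2 M (L != M), so D-series; mu = 9 gives D_9.

9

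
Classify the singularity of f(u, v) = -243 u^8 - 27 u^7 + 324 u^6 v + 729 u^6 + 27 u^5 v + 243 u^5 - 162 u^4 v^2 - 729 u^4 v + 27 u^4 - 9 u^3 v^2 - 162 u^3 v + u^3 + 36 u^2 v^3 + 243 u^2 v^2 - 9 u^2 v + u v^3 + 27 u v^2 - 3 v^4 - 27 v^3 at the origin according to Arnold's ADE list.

E_7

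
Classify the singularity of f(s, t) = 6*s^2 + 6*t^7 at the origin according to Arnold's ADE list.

The Hessian of f at 0 has rank 1. Corank 1: A-series; mu = 6 gives A_6.

A_{6}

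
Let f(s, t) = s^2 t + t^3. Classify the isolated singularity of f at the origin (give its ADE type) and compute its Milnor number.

Type D_4, Milnor number mu = 4.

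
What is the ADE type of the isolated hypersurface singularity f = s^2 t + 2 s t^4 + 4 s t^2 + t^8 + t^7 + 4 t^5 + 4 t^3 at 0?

The Hessian of f at 0 is [[0, 0], [0, 0]] with rank 0, so corank 2. A Groebner basis of the Jacobian ideal J(f) in C{s,t} is {s^2*t^2 - 32*s^2*t - 4*s^2 - 128*s*t^2 - 12*s*t - 128*t^3 - 8*t^2, 8*s^2*t + s^2 + s*t^3 + 32*s*t^2 + 2*s*t + 32*t^3, s*t + t^4 + 2*t^2, s^3 + 6*s^2*t + 12*s*t^2 + 8*t^3}; counting standard monomials gives mu = 9. Corank 2; j^3 = t*(s + 2*t)^2 has shape L^2 M (L != M), so D-series; mu = 9 gives D_9.

D_9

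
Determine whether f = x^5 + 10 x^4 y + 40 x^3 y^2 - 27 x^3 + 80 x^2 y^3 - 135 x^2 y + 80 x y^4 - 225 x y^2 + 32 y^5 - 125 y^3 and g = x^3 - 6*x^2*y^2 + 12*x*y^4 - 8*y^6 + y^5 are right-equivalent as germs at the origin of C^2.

The Hessian of f at 0 is [[0, 0], [0, 0]] with rank 0, so corank 2. A Groebner basis of the Jacobian ideal J(f) in C{x,y} is {y^5, x*y^3 + 7*y^4/4, x^2 + 10*x*y/3 + 25*y^2/9}; counting standard monomials gives mu = 8. Corank 2; j^3 = -(3*x + 5*y)^3 is a perfect cube, so E-series; the 5-jet and mu = 8 give E_8. The Hessian of g at 0 is [[0, 0], [0, 0]] with rank 0, so corank 2. A Groebner basis of the Jacobian ideal J(g) in C{x,y} is {y^4, x^3, -x^2/4 + x*y^2}; counting standard monomials gives mu = 8. Corank 2; j^3 = x^3 is a perfect cube, so E-series; the 5-jet and mu = 8 give E_8. Both have type E_8, hence right-equivalent.

Yes.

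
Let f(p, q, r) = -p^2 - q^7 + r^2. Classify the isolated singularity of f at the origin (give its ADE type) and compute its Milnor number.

Type A_{6}, Milnor number mu = 6.

The Hessian of f at 0 has rank 2. Corank 1: A-series; mu = 6 gives A_6.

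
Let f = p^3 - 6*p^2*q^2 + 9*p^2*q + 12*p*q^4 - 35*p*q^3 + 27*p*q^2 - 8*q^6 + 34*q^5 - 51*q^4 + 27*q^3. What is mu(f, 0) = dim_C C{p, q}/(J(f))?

7

The Hessian of f at 0 has rank 0. Corank 2; j^3 = (p + 3*q)^3 is a perfect cube, so E-series; the 4-jet and mu = 7 give E_7.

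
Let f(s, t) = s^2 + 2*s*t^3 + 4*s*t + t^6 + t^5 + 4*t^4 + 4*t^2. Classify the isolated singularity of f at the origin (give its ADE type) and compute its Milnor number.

The Hessian of f at 0 has rank 1. Corank 1: A-series; mu = 4 gives A_4.

Type A_4, Milnor number mu = 4.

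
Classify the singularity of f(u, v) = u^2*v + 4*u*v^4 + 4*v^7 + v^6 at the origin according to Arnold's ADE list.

The Hessian of f at 0 has rank 0. Corank 2; j^3 = u^2*v has shape L^2 M (L != M), so D-series; mu = 7 gives D_7.

D_7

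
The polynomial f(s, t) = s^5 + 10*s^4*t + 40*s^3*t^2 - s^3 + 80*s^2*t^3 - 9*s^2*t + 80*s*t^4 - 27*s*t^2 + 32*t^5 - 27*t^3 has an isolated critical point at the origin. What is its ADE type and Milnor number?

Type E_{8}, Milnor number mu = 8.

The Hessian of f at 0 has rank 0. Corank 2; j^3 = -(s + 3*t)^3 is a perfect cube, so E-series; the 5-jet and mu = 8 give E_8.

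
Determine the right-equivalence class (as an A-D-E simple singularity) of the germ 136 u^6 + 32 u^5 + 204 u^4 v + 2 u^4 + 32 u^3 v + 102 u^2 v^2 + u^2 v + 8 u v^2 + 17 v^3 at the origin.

The Hessian of f at 0 has rank 0. Corank 2; j^3 = v*(u^2 + 8*u*v + 17*v^2) splits into three distinct lines over C (the quadratic factor has nonzero discriminant), so D_4.

D_{4}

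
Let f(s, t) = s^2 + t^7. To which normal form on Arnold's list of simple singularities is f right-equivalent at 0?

A_{6}

The Hessian of f at 0 is [[2, 0], [0, 0]] with rank 1, so corank 1. A Groebner basis of the Jacobian ideal J(f) in C{s,t} is {t^6, s}; counting standard monomials gives mu = 6. Corank 1: A-series; mu = 6 gives A_6.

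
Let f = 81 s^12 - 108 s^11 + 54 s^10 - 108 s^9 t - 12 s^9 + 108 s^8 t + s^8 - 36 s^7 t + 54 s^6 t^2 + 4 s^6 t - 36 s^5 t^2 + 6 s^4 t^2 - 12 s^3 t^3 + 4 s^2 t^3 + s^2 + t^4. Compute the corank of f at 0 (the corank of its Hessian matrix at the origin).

1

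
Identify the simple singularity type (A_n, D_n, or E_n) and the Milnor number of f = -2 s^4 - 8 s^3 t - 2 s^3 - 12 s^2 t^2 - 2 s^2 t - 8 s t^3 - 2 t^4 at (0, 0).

Type D5, Milnor number mu = 5.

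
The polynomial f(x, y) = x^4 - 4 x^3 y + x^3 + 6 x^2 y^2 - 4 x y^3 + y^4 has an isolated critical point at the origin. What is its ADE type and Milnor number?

Type E6, Milnor number mu = 6.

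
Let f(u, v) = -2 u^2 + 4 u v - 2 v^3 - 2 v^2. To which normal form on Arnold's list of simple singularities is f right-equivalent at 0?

The Hessian of f at 0 is [[-4, 4], [4, -4]] with rank 1, so corank 1. A Groebner basis of the Jacobian ideal J(f) in C{u,v} is {v^2, u - v}; counting standard monomials gives mu = 2. Corank 1: A-series; mu = 2 gives A_2.

A_{2}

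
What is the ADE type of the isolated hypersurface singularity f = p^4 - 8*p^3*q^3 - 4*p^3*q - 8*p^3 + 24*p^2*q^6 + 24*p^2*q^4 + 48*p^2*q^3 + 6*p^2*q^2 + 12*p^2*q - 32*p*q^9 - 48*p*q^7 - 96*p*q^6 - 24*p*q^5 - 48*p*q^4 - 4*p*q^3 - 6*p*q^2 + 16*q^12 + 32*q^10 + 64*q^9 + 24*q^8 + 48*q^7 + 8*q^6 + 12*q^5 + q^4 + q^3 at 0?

The Hessian of f at 0 has rank 0. Corank 2; j^3 = -(2*p - q)^3 is a perfect cube, so E-series; the 4-jet and mu = 6 give E_6.

E6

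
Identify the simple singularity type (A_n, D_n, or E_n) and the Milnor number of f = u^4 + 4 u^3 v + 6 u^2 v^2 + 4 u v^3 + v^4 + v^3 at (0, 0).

The Hessian of f at 0 has rank 0. Corank 2; j^3 = v^3 is a perfect cube, so E-series; the 4-jet and mu = 6 give E_6.

Type E6, Milnor number mu = 6.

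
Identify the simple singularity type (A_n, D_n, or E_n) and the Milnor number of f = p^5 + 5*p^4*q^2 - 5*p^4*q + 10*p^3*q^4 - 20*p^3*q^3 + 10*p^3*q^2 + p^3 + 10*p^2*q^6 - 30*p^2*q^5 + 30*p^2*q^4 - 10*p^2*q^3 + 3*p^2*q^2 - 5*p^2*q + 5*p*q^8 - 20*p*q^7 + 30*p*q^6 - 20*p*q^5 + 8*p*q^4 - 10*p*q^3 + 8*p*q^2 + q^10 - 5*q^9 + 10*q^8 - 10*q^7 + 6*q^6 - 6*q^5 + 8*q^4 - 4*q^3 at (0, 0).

Type D6, Milnor number mu = 6.

The Hessian of f at 0 is [[0, 0], [0, 0]] with rank 0, so corank 2. A Groebner basis of the Jacobian ideal J(f) in C{p,q} is {p^3 + 7*p^2 - 20*p*q + 12*q^2, p^2*q + 4*p^2 - 12*p*q + 8*q^2, 9*p^2/4 + p*q^2 - 7*p*q + 5*q^2, 5*p^2/4 - 4*p*q + q^3 + 3*q^2}; counting standard monomials gives mu = 6. Corank 2; j^3 = (p - 2*q)^2*(p - q) has shape L^2 M (L != M), so D-series; mu = 6 gives D_6.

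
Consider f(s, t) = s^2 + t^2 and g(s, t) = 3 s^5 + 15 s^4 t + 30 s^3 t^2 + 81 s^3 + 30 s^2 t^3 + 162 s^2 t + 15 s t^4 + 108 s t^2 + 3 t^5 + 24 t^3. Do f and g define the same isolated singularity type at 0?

The Hessian of f at 0 has rank 2. Corank 0: nondegenerate Morse point, so A_1. The Hessian of g at 0 has rank 0. Corank 2; j^3 = 3*(3*s + 2*t)^3 is a perfect cube, so E-series; the 5-jet and mu = 8 give E_8. f is A_1 but g is E_8, hence not right-equivalent.

No.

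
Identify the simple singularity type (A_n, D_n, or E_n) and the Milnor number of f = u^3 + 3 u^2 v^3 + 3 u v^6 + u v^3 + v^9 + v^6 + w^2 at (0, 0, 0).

The Hessian of f at 0 has rank 1. Corank 2; j^3 = u^3 is a perfect cube, so E-series; the 4-jet and mu = 7 give E_7.

Type E_{7}, Milnor number mu = 7.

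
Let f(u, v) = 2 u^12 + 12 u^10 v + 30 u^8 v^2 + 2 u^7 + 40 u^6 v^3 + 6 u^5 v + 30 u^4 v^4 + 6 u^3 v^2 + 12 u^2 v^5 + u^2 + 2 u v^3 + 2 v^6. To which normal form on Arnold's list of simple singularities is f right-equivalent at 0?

A5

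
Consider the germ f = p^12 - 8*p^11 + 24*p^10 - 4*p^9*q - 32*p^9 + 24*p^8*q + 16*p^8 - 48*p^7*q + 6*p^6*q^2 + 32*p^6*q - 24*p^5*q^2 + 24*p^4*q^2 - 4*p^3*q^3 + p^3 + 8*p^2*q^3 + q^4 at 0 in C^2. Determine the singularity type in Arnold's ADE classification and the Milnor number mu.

Type E_{6}, Milnor number mu = 6.

The Hessian of f at 0 has rank 0. Corank 2; j^3 = p^3 is a perfect cube, so E-series; the 4-jet and mu = 6 give E_6.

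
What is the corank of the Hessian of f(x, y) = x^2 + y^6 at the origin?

1

Hessian at 0 has rank 1.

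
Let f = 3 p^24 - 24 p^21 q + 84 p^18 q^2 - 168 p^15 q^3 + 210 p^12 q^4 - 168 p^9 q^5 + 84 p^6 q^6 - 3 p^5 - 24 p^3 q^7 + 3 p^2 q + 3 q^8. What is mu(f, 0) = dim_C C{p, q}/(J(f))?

9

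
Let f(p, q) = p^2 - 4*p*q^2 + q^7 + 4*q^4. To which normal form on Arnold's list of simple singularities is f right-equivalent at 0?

A_6

The Hessian of f at 0 has rank 1. Corank 1: A-series; mu = 6 gives A_6.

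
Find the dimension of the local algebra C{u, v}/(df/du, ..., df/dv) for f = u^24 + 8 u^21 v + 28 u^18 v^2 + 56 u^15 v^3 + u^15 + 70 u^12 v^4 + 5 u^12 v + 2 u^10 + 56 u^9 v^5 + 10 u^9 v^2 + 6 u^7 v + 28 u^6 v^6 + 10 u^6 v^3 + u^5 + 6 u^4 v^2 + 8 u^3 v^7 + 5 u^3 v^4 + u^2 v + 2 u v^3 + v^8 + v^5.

The Hessian of f at 0 has rank 0. Corank 2; j^3 = u^2*v has shape L^2 M (L != M), so D-series; mu = 9 gives D_9.

9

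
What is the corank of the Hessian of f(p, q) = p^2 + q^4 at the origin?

The Hessian at 0 is [[2, 0], [0, 0]] of rank 1; hence corank 1.

1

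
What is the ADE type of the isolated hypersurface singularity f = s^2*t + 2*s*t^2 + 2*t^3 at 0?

D_{4}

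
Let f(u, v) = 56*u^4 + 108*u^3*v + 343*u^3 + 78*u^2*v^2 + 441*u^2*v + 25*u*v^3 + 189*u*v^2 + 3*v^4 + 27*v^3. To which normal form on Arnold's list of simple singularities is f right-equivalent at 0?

E_{7}

The Hessian of f at 0 has rank 0. Corank 2; j^3 = (7*u + 3*v)^3 is a perfect cube, so E-series; the 4-jet and mu = 7 give E_7.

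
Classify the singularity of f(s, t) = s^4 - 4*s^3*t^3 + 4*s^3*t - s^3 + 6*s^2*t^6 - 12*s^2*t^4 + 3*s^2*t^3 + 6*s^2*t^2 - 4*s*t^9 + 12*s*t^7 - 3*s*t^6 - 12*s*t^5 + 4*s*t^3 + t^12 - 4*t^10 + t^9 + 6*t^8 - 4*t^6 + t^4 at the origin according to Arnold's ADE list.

The Hessian of f at 0 has rank 0. Corank 2; j^3 = -s^3 is a perfect cube, so E-series; the 4-jet and mu = 6 give E_6.

E_{6}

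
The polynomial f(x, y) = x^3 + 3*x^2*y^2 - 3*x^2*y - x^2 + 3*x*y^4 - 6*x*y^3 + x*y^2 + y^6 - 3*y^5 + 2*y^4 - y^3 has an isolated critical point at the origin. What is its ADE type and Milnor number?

The Hessian of f at 0 has rank 1. Corank 1: A-series; mu = 2 gives A_2.

Type A_{2}, Milnor number mu = 2.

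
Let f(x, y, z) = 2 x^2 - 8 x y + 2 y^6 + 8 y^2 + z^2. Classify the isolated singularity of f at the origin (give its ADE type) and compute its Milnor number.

Type A5, Milnor number mu = 5.

The Hessian of f at 0 has rank 2. Corank 1: A-series; mu = 5 gives A_5.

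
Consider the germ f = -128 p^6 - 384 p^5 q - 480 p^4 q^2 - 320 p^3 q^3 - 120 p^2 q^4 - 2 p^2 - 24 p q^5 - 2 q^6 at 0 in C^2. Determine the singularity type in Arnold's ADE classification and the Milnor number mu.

Type A_{5}, Milnor number mu = 5.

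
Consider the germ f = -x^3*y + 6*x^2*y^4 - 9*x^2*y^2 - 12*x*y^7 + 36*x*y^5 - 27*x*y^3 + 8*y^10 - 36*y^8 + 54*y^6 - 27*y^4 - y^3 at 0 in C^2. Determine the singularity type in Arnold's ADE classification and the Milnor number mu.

The Hessian of f at 0 has rank 0. Corank 2; j^3 = -y^3 is a perfect cube, so E-series; the 4-jet and mu = 7 give E_7.

Type E_{7}, Milnor number mu = 7.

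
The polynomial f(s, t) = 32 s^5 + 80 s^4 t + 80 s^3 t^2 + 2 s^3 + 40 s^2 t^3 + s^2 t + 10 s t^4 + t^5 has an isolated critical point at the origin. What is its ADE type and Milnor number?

The Hessian of f at 0 has rank 0. Corank 2; j^3 = s^2*(2*s + t) has shape L^2 M (L != M), so D-series; mu = 6 gives D_6.

Type D6, Milnor number mu = 6.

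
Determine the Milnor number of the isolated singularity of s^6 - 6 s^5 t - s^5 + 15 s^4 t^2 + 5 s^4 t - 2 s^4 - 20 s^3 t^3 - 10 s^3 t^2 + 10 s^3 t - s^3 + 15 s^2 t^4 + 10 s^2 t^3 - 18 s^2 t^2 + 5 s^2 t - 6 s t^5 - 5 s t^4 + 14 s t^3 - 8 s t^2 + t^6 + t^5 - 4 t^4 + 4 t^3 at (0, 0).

7

The Hessian of f at 0 is [[0, 0], [0, 0]] with rank 0, so corank 2. A Groebner basis of the Jacobian ideal J(f) in C{s,t} is {-11*s^2/15 + 14*s*t/5 + t^4 - 2*t^3/15 - 8*t^2/3, s^3 + 24*s^2/5 - 78*s*t/5 - 22*t^3/5 + 12*t^2, s^2*t + 26*s^2/15 - 29*s*t/5 - 43*t^3/15 + 14*t^2/3, 7*s^2/15 + s*t^2 - 8*s*t/5 - 26*t^3/15 + 4*t^2/3}; counting standard monomials gives mu = 7. Corank 2; j^3 = -(s - 2*t)^2*(s - t) has shape L^2 M (L != M), so D-series; mu = 7 gives D_7.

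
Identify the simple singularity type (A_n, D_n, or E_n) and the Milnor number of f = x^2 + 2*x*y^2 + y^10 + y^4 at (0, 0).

Type A_9, Milnor number mu = 9.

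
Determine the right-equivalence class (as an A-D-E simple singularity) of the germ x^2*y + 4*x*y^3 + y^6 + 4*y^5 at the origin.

D_7

The Hessian of f at 0 is [[0, 0], [0, 0]] with rank 0, so corank 2. A Groebner basis of the Jacobian ideal J(f) in C{x,y} is {x^3, x^2*y + 2*x^2/3 + 4*x*y^2/3, x*y/2 + y^3}; counting standard monomials gives mu = 7. Corank 2; j^3 = x^2*y has shape L^2 M (L != M), so D-series; mu = 7 gives D_7.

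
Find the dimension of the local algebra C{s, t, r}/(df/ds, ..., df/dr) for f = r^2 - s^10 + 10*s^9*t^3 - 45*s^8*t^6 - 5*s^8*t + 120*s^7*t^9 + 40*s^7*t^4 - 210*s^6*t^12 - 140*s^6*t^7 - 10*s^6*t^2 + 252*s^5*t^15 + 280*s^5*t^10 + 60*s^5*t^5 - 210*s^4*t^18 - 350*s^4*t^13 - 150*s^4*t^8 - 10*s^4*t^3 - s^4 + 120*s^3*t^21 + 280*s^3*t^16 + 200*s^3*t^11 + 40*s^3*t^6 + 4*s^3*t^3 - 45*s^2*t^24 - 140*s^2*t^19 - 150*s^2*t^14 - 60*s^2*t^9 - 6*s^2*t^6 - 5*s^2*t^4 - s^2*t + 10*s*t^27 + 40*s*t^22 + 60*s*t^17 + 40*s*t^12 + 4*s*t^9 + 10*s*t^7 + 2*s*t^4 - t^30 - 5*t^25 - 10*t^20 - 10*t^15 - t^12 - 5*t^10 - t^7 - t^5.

The Hessian of f at 0 is [[0, 0, 0], [0, 0, 0], [0, 0, 2]] with rank 1, so corank 2. A Groebner basis of the Jacobian ideal J(f) in C{s,t,r} is {-s*t + t^4, s*t^2, s^2 + 5*s*t, r}; counting standard monomials gives mu = 6. Corank 2; j^3 = -s^2*t has shape L^2 M (L != M), so D-series; mu = 6 gives D_6.

6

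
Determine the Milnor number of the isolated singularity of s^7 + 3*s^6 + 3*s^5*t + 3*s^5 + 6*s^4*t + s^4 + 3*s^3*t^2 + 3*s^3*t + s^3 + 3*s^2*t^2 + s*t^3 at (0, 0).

The Hessian of f at 0 has rank 0. Corank 2; j^3 = s^3 is a perfect cube, so E-series; the 4-jet and mu = 7 give E_7.

7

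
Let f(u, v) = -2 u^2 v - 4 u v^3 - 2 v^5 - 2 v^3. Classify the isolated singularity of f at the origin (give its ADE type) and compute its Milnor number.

Type D_4, Milnor number mu = 4.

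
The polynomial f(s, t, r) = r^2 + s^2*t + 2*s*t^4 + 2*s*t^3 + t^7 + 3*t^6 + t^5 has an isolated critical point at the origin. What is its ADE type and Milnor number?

The Hessian of f at 0 has rank 1. Corank 2; j^3 = s^2*t has shape L^2 M (L != M), so D-series; mu = 7 gives D_7.

Type D_{7}, Milnor number mu = 7.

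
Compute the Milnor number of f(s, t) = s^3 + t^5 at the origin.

8

The Hessian of f at 0 is [[0, 0], [0, 0]] with rank 0, so corank 2. A Groebner basis of the Jacobian ideal J(f) in C{s,t} is {t^4, s^2}; counting standard monomials gives mu = 8. Corank 2; j^3 = s^3 is a perfect cube, so E-series; the 5-jet and mu = 8 give E_8.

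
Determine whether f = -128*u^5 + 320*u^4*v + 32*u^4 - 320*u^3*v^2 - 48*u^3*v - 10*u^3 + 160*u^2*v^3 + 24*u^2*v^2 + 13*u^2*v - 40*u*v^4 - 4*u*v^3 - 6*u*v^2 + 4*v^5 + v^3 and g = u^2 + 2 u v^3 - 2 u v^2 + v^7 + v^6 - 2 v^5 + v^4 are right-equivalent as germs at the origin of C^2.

No.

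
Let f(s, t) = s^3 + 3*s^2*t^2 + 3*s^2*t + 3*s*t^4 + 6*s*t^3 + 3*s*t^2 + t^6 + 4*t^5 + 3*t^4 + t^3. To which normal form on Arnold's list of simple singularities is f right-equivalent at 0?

The Hessian of f at 0 is [[0, 0], [0, 0]] with rank 0, so corank 2. A Groebner basis of the Jacobian ideal J(f) in C{s,t} is {t^4, s^3 + 3*s^2*t - 3*s^2/2 - 3*s*t - 2*t^3 - 3*t^2/2, s^2/2 + s*t^2 + s*t + t^3 + t^2/2}; counting standard monomials gives mu = 8. Corank 2; j^3 = (s + t)^3 is a perfect cube, so E-series; the 5-jet and mu = 8 give E_8.

E_{8}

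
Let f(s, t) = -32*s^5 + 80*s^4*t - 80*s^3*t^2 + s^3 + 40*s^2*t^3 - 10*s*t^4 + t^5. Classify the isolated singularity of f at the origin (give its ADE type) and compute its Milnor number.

The Hessian of f at 0 has rank 0. Corank 2; j^3 = s^3 is a perfect cube, so E-series; the 5-jet and mu = 8 give E_8.

Type E_8, Milnor number mu = 8.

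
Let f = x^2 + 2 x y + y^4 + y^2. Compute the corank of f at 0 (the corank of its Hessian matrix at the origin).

1

Hessian at 0 has rank 1.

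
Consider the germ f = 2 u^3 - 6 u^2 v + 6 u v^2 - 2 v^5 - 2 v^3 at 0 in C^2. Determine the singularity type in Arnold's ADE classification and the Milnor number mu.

The Hessian of f at 0 is [[0, 0], [0, 0]] with rank 0, so corank 2. A Groebner basis of the Jacobian ideal J(f) in C{u,v} is {v^4, u^2 - 2*u*v + v^2}; counting standard monomials gives mu = 8. Corank 2; j^3 = 2*(u - v)^3 is a perfect cube, so E-series; the 5-jet and mu = 8 give E_8.

Type E_{8}, Milnor number mu = 8.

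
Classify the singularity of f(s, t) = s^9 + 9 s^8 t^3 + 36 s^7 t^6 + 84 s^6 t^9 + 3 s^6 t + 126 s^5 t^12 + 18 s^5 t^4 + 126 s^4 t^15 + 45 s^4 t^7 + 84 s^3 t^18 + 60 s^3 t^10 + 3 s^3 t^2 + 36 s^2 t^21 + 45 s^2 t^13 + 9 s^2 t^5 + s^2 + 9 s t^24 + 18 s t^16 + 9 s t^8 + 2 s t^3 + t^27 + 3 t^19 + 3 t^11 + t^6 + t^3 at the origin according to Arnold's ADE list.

A2

The Hessian of f at 0 has rank 1. Corank 1: A-series; mu = 2 gives A_2.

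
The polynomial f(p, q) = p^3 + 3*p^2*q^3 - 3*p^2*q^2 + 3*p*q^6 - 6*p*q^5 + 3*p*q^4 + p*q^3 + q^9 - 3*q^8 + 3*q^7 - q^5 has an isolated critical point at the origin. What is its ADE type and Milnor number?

Type E7, Milnor number mu = 7.

The Hessian of f at 0 is [[0, 0], [0, 0]] with rank 0, so corank 2. A Groebner basis of the Jacobian ideal J(f) in C{p,q} is {-p^2 + q^4 - q^3/3, p^3, p^2*q + p^2/3 + q^3/9, -p^2 + p*q^2 - q^3/3}; counting standard monomials gives mu = 7. Corank 2; j^3 = p^3 is a perfect cube, so E-series; the 4-jet and mu = 7 give E_7.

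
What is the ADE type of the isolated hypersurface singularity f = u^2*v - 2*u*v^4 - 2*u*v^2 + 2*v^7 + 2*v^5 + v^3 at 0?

D_8

The Hessian of f at 0 is [[0, 0], [0, 0]] with rank 0, so corank 2. A Groebner basis of the Jacobian ideal J(f) in C{u,v} is {u^2/6 + u*v^3 - 4*u*v/3 + 7*v^2/6, -u*v + v^4 + v^2, u^3 - 3*u*v^2 + 2*v^3, u^2*v - 2*u*v^2 + v^3}; counting standard monomials gives mu = 8. Corank 2; j^3 = v*(u - v)^2 has shape L^2 M (L != M), so D-series; mu = 8 gives D_8.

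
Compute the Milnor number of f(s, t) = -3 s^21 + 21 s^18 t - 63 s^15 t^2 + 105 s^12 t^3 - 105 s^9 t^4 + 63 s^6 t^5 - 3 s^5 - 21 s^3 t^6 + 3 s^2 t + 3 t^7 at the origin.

8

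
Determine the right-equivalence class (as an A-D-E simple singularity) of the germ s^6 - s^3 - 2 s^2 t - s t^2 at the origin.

D7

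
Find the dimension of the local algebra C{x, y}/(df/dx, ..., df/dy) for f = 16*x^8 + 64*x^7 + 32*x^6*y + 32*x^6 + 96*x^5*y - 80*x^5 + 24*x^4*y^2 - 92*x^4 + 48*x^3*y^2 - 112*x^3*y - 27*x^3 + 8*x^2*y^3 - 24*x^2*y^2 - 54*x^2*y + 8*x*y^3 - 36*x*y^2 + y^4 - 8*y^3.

6

The Hessian of f at 0 has rank 0. Corank 2; j^3 = -(3*x + 2*y)^3 is a perfect cube, so E-series; the 4-jet and mu = 6 give E_6.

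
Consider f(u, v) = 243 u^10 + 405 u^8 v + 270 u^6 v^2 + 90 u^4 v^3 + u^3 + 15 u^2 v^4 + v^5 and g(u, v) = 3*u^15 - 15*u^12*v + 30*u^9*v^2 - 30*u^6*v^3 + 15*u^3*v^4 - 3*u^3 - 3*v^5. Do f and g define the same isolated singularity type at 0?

Yes.

The Hessian of f at 0 has rank 0. Corank 2; j^3 = u^3 is a perfect cube, so E-series; the 5-jet and mu = 8 give E_8. The Hessian of g at 0 has rank 0. Corank 2; j^3 = -3*u^3 is a perfect cube, so E-series; the 5-jet and mu = 8 give E_8. Both have type E_8, hence right-equivalent.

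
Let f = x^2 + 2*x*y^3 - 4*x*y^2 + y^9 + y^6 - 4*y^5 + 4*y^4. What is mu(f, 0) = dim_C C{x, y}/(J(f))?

8

The Hessian of f at 0 has rank 1. Corank 1: A-series; mu = 8 gives A_8.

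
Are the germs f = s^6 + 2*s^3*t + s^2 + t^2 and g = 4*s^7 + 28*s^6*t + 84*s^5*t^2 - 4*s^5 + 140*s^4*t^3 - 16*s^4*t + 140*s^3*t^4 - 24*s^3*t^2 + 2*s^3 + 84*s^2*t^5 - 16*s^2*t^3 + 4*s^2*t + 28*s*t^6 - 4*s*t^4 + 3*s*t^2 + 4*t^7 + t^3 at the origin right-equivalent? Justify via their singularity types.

No.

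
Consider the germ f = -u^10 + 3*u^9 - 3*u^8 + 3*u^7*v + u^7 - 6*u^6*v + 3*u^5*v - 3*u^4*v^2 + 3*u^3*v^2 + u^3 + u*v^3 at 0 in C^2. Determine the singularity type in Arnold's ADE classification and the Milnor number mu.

Type E_{7}, Milnor number mu = 7.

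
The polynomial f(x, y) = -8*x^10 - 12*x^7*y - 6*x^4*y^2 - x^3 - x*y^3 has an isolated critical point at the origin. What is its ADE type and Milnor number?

Type E_{7}, Milnor number mu = 7.

The Hessian of f at 0 has rank 0. Corank 2; j^3 = -x^3 is a perfect cube, so E-series; the 4-jet and mu = 7 give E_7.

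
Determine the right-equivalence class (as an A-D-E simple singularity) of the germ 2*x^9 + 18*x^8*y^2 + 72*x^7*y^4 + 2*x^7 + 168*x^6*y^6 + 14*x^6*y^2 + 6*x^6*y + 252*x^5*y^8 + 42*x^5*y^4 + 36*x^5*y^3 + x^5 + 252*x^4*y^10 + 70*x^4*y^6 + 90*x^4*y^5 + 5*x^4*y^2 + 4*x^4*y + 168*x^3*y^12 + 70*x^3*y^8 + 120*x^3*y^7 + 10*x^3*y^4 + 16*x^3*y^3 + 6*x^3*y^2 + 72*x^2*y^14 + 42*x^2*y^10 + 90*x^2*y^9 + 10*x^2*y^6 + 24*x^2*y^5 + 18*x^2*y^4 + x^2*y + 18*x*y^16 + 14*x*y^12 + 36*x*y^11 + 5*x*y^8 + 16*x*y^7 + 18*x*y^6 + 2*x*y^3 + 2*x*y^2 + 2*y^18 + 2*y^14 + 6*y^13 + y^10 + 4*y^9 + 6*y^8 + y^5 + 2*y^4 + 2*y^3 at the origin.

D_{4}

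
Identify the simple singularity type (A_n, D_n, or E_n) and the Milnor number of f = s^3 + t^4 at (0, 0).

Type E_{6}, Milnor number mu = 6.

The Hessian of f at 0 has rank 0. Corank 2; j^3 = s^3 is a perfect cube, so E-series; the 4-jet and mu = 6 give E_6.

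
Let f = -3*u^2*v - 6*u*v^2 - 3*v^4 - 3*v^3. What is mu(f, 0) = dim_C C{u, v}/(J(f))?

5

The Hessian of f at 0 has rank 0. Corank 2; j^3 = -3*v*(u + v)^2 has shape L^2 M (L != M), so D-series; mu = 5 gives D_5.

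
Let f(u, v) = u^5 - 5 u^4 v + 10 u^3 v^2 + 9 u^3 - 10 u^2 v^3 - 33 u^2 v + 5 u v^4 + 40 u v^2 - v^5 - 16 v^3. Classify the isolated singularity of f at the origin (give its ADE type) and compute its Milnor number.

Type D6, Milnor number mu = 6.

The Hessian of f at 0 has rank 0. Corank 2; j^3 = (u - v)*(3*u - 4*v)^2 has shape L^2 M (L != M), so D-series; mu = 6 gives D_6.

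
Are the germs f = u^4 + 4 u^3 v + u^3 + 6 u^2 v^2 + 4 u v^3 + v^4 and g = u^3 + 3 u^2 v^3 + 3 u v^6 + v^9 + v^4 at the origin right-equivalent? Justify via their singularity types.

Yes.

The Hessian of f at 0 has rank 0. Corank 2; j^3 = u^3 is a perfect cube, so E-series; the 4-jet and mu = 6 give E_6. The Hessian of g at 0 has rank 0. Corank 2; j^3 = u^3 is a perfect cube, so E-series; the 4-jet and mu = 6 give E_6. Both have type E_6, hence right-equivalent.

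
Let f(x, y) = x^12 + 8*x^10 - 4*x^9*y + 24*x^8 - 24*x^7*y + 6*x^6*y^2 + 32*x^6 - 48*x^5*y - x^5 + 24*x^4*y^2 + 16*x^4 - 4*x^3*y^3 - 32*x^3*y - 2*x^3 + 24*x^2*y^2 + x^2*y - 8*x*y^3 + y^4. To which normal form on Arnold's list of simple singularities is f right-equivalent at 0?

D_{5}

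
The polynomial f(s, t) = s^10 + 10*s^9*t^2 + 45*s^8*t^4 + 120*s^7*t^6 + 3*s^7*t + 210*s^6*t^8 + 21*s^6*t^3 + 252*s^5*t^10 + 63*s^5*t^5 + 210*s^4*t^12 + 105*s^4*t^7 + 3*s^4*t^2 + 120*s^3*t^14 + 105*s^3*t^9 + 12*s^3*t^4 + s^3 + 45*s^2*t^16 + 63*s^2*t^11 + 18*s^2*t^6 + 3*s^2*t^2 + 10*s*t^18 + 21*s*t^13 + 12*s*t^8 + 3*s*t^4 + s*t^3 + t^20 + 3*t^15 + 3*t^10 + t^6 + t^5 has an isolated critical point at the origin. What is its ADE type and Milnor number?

The Hessian of f at 0 is [[0, 0], [0, 0]] with rank 0, so corank 2. A Groebner basis of the Jacobian ideal J(f) in C{s,t} is {-s^2 + t^4 - t^3/3, s^3, s^2*t + s^2/3 + t^3/9, s^2 + s*t^2 + t^3/3}; counting standard monomials gives mu = 7. Corank 2; j^3 = s^3 is a perfect cube, so E-series; the 4-jet and mu = 7 give E_7.

Type E7, Milnor number mu = 7.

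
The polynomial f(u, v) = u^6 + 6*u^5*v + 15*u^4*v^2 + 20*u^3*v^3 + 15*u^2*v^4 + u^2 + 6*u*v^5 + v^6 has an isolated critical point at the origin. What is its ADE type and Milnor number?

Type A_5, Milnor number mu = 5.

The Hessian of f at 0 is [[2, 0], [0, 0]] with rank 1, so corank 1. A Groebner basis of the Jacobian ideal J(f) in C{u,v} is {v^5, u}; counting standard monomials gives mu = 5. Corank 1: A-series; mu = 5 gives A_5.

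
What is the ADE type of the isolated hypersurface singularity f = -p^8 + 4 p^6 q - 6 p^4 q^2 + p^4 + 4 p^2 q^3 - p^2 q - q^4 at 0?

D_5

The Hessian of f at 0 has rank 0. Corank 2; j^3 = -p^2*q has shape L^2 M (L != M), so D-series; mu = 5 gives D_5.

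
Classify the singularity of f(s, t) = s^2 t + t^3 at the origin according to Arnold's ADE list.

D_4

The Hessian of f at 0 has rank 0. Corank 2; j^3 = t*(s^2 + t^2) splits into three distinct lines over C (the quadratic factor has nonzero discriminant), so D_4.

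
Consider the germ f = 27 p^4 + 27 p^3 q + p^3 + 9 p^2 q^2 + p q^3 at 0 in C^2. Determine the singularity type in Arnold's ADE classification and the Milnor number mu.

The Hessian of f at 0 has rank 0. Corank 2; j^3 = p^3 is a perfect cube, so E-series; the 4-jet and mu = 7 give E_7.

Type E7, Milnor number mu = 7.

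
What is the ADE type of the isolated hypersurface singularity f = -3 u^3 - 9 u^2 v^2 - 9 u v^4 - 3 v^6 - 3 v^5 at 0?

E_8

The Hessian of f at 0 has rank 0. Corank 2; j^3 = -3*u^3 is a perfect cube, so E-series; the 5-jet and mu = 8 give E_8.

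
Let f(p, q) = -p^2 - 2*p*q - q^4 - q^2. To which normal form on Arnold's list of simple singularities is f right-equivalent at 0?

A_3

The Hessian of f at 0 has rank 1. Corank 1: A-series; mu = 3 gives A_3.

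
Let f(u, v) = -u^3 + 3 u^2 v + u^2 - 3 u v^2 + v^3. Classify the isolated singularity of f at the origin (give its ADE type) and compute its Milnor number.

Type A_2, Milnor number mu = 2.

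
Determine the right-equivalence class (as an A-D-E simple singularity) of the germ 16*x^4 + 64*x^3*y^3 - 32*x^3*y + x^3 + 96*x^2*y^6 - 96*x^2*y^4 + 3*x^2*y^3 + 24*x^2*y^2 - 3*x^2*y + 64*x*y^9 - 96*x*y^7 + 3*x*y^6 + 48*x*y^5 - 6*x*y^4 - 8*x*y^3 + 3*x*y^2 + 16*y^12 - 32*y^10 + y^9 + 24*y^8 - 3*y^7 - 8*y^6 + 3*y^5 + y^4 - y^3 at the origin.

E6

The Hessian of f at 0 has rank 0. Corank 2; j^3 = (x - y)^3 is a perfect cube, so E-series; the 4-jet and mu = 6 give E_6.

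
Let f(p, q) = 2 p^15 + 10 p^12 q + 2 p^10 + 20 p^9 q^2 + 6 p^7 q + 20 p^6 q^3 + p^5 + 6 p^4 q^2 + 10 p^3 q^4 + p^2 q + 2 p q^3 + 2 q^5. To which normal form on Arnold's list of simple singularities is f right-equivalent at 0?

The Hessian of f at 0 is [[0, 0], [0, 0]] with rank 0, so corank 2. A Groebner basis of the Jacobian ideal J(f) in C{p,q} is {p^3, p^2*q, -p^2/4 + p*q^2, p*q + q^3}; counting standard monomials gives mu = 6. Corank 2; j^3 = p^2*q has shape L^2 M (L != M), so D-series; mu = 6 gives D_6.

D_{6}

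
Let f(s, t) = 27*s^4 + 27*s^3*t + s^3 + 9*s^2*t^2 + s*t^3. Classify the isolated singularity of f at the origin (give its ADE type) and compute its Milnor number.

The Hessian of f at 0 has rank 0. Corank 2; j^3 = s^3 is a perfect cube, so E-series; the 4-jet and mu = 7 give E_7.

Type E7, Milnor number mu = 7.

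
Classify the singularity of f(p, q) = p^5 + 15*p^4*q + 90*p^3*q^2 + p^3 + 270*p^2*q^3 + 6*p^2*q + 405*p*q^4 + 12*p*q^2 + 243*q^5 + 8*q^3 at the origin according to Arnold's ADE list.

The Hessian of f at 0 has rank 0. Corank 2; j^3 = (p + 2*q)^3 is a perfect cube, so E-series; the 5-jet and mu = 8 give E_8.

E8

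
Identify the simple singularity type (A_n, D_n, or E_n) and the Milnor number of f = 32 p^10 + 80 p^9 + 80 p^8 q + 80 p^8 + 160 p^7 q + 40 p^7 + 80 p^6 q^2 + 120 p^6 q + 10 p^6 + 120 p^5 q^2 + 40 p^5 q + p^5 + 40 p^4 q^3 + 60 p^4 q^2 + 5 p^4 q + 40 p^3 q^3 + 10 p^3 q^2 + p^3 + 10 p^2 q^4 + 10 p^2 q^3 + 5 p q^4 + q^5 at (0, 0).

Type E_{8}, Milnor number mu = 8.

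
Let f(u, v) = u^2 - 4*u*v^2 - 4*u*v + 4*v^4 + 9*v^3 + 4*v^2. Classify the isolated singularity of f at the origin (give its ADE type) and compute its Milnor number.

Type A_{2}, Milnor number mu = 2.

The Hessian of f at 0 is [[2, -4], [-4, 8]] with rank 1, so corank 1. A Groebner basis of the Jacobian ideal J(f) in C{u,v} is {v^2, u - 2*v}; counting standard monomials gives mu = 2. Corank 1: A-series; mu = 2 gives A_2.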